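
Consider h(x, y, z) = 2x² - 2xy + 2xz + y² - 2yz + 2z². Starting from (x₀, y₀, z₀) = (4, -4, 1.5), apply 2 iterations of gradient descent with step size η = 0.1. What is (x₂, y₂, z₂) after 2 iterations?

∇h = (4x - 2y + 2z, -2x + 2y - 2z, 2x - 2y + 4z)
Step 1: at (4, -4, 1.5), ∇h = (27, -19, 22) → (4, -4, 1.5) − 0.1·(27, -19, 22) = (1.3, -2.1, -0.7)
Step 2: at (1.3, -2.1, -0.7), ∇h = (8, -5.4, 4) → (1.3, -2.1, -0.7) − 0.1·(8, -5.4, 4) = (0.5, -1.56, -1.1)

(0.5, -1.56, -1.1)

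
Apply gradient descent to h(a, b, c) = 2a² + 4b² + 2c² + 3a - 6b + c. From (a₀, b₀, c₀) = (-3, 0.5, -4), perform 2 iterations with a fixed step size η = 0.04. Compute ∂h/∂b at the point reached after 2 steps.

∇h = (4a + 3, 8b - 6, 4c + 1)
Step 1: at (-3, 0.5, -4), ∇h = (-9, -2, -15) → (-3, 0.5, -4) − 0.04·(-9, -2, -15) = (-2.64, 0.58, -3.4)
Step 2: at (-2.64, 0.58, -3.4), ∇h = (-7.56, -1.36, -12.6) → (-2.64, 0.58, -3.4) − 0.04·(-7.56, -1.36, -12.6) = (-2.3376, 0.6344, -2.896)
∂h/∂b at (-2.3376, 0.6344, -2.896) = -0.9248

-0.9248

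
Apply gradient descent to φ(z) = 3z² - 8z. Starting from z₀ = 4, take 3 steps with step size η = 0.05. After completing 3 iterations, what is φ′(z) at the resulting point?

φ′(z) = 6z - 8
Step 1: φ′(4) = 16; z₁ = 4 − 0.05·16 = 3.2
Step 2: φ′(3.2) = 11.2; z₂ = 3.2 − 0.05·11.2 = 2.64
Step 3: φ′(2.64) = 7.84; z₃ = 2.64 − 0.05·7.84 = 2.248
φ′(z) at (2.248) = 5.488

5.488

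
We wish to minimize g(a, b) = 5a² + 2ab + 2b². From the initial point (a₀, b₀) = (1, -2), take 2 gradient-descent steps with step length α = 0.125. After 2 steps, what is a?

0.25

∇g = (10a + 2b, 2a + 4b)
Step 1: at (1, -2), ∇g = (6, -6) → (1, -2) − 0.125·(6, -6) = (0.25, -1.25)
Step 2: at (0.25, -1.25), ∇g = (0, -4.5) → (0.25, -1.25) − 0.125·(0, -4.5) = (0.25, -0.6875)
a = 0.25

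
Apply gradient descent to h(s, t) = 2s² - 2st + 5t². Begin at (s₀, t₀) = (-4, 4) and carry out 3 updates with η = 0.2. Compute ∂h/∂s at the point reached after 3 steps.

21.312

∇h = (4s - 2t, -2s + 10t)
Step 1: at (-4, 4), ∇h = (-24, 48) → (-4, 4) − 0.2·(-24, 48) = (0.8, -5.6)
Step 2: at (0.8, -5.6), ∇h = (14.4, -57.6) → (0.8, -5.6) − 0.2·(14.4, -57.6) = (-2.08, 5.92)
Step 3: at (-2.08, 5.92), ∇h = (-20.16, 63.36) → (-2.08, 5.92) − 0.2·(-20.16, 63.36) = (1.952, -6.752)
∂h/∂s at (1.952, -6.752) = 21.312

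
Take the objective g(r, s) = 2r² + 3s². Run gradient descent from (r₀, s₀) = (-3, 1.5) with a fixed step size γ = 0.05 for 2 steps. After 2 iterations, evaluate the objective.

∇g = (4r, 6s)
Step 1: at (-3, 1.5), ∇g = (-12, 9) → (-3, 1.5) − 0.05·(-12, 9) = (-2.4, 1.05)
Step 2: at (-2.4, 1.05), ∇g = (-9.6, 6.3) → (-2.4, 1.05) − 0.05·(-9.6, 6.3) = (-1.92, 0.735)
g(-1.92, 0.735) = 8.993475

8.993475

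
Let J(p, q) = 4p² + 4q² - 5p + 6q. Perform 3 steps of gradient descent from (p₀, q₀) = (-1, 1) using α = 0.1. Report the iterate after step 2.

(0.56, -0.68)

∇J = (8p - 5, 8q + 6)
(p₁, q₁) = (-1, 1) − 0.1·(-13, 14) = (0.3, -0.4)
(p₂, q₂) = (0.3, -0.4) − 0.1·(-2.6, 2.8) = (0.56, -0.68)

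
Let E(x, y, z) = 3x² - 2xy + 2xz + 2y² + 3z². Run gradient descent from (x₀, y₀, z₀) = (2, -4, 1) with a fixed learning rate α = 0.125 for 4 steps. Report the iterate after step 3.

(-0.390625, -0.59375, 0.15625)

∇E = (6x - 2y + 2z, -2x + 4y, 2x + 6z)
(x₁, y₁, z₁) = (2, -4, 1) − 0.125·(22, -20, 10) = (-0.75, -1.5, -0.25)
(x₂, y₂, z₂) = (-0.75, -1.5, -0.25) − 0.125·(-2, -4.5, -3) = (-0.5, -0.9375, 0.125)
(x₃, y₃, z₃) = (-0.5, -0.9375, 0.125) − 0.125·(-0.875, -2.75, -0.25) = (-0.390625, -0.59375, 0.15625)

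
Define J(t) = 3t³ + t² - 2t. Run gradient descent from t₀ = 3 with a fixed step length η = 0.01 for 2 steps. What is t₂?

1.710975

J′(t) = 9t² + 2t - 2
t₁ = 3 − 0.01·85 = 2.15
t₂ = 2.15 − 0.01·43.9025 = 1.710975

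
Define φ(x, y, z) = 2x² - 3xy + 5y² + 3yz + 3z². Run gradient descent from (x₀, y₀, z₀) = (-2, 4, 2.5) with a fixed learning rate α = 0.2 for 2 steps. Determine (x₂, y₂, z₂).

∇φ = (4x - 3y, -3x + 10y + 3z, 3y + 6z)
Step 1: at (-2, 4, 2.5), ∇φ = (-20, 53.5, 27) → (-2, 4, 2.5) − 0.2·(-20, 53.5, 27) = (2, -6.7, -2.9)
Step 2: at (2, -6.7, -2.9), ∇φ = (28.1, -81.7, -37.5) → (2, -6.7, -2.9) − 0.2·(28.1, -81.7, -37.5) = (-3.62, 9.64, 4.6)

(-3.62, 9.64, 4.6)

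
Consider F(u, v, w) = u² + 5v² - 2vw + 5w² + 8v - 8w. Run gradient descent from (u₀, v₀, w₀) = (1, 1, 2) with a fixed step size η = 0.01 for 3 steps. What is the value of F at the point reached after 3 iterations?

6.621700433984

∇F = (2u, 10v - 2w + 8, -2v + 10w - 8)
Step 1: at (1, 1, 2), ∇F = (2, 14, 10) → (1, 1, 2) − 0.01·(2, 14, 10) = (0.98, 0.86, 1.9)
Step 2: at (0.98, 0.86, 1.9), ∇F = (1.96, 12.8, 9.28) → (0.98, 0.86, 1.9) − 0.01·(1.96, 12.8, 9.28) = (0.9604, 0.732, 1.8072)
Step 3: at (0.9604, 0.732, 1.8072), ∇F = (1.9208, 11.7056, 8.608) → (0.9604, 0.732, 1.8072) − 0.01·(1.9208, 11.7056, 8.608) = (0.941192, 0.614944, 1.72112)
F(0.941192, 0.614944, 1.72112) = 6.621700433984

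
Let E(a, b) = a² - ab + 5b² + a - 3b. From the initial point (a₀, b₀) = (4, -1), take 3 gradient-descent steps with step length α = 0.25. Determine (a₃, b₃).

∇E = (2a - b + 1, -a + 10b - 3)
Step 1: at (4, -1), ∇E = (10, -17) → (4, -1) − 0.25·(10, -17) = (1.5, 3.25)
Step 2: at (1.5, 3.25), ∇E = (0.75, 28) → (1.5, 3.25) − 0.25·(0.75, 28) = (1.3125, -3.75)
Step 3: at (1.3125, -3.75), ∇E = (7.375, -41.8125) → (1.3125, -3.75) − 0.25·(7.375, -41.8125) = (-0.53125, 6.703125)

(-0.53125, 6.703125)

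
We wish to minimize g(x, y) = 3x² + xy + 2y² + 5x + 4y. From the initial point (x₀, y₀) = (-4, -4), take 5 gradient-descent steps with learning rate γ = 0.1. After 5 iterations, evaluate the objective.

∇g = (6x + y + 5, x + 4y + 4)
Step 1: at (-4, -4), ∇g = (-23, -16) → (-4, -4) − 0.1·(-23, -16) = (-1.7, -2.4)
Step 2: at (-1.7, -2.4), ∇g = (-7.6, -7.3) → (-1.7, -2.4) − 0.1·(-7.6, -7.3) = (-0.94, -1.67)
Step 3: at (-0.94, -1.67), ∇g = (-2.31, -3.62) → (-0.94, -1.67) − 0.1·(-2.31, -3.62) = (-0.709, -1.308)
Step 4: at (-0.709, -1.308), ∇g = (-0.562, -1.941) → (-0.709, -1.308) − 0.1·(-0.562, -1.941) = (-0.6528, -1.1139)
Step 5: at (-0.6528, -1.1139), ∇g = (-0.0307, -1.1084) → (-0.6528, -1.1139) − 0.1·(-0.0307, -1.1084) = (-0.64973, -1.00306)
g(-0.64973, -1.00306) = -3.3304658803

-3.3304658803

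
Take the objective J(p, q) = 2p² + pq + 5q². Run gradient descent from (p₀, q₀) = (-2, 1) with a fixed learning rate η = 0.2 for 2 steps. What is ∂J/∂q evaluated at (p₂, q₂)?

∇J = (4p + q, p + 10q)
Step 1: at (-2, 1), ∇J = (-7, 8) → (-2, 1) − 0.2·(-7, 8) = (-0.6, -0.6)
Step 2: at (-0.6, -0.6), ∇J = (-3, -6.6) → (-0.6, -0.6) − 0.2·(-3, -6.6) = (0, 0.72)
∂J/∂q at (0, 0.72) = 7.2

7.2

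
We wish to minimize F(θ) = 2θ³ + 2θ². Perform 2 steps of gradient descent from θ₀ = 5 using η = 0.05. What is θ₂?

F′(θ) = 6θ² + 4θ
θ₁ = 5 − 0.05·170 = -3.5
θ₂ = -3.5 − 0.05·59.5 = -6.475

-6.475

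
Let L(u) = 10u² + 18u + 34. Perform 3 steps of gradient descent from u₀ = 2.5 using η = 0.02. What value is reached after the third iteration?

-0.1656

L′(u) = 20u + 18
Step 1: L′(2.5) = 68; u₁ = 2.5 − 0.02·68 = 1.14
Step 2: L′(1.14) = 40.8; u₂ = 1.14 − 0.02·40.8 = 0.324
Step 3: L′(0.324) = 24.48; u₃ = 0.324 − 0.02·24.48 = -0.1656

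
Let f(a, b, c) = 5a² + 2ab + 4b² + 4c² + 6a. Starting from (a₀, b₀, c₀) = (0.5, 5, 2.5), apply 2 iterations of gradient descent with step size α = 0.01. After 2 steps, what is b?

∇f = (10a + 2b + 6, 2a + 8b, 8c)
Step 1: at (0.5, 5, 2.5), ∇f = (21, 41, 20) → (0.5, 5, 2.5) − 0.01·(21, 41, 20) = (0.29, 4.59, 2.3)
Step 2: at (0.29, 4.59, 2.3), ∇f = (18.08, 37.3, 18.4) → (0.29, 4.59, 2.3) − 0.01·(18.08, 37.3, 18.4) = (0.1092, 4.217, 2.116)
b = 4.217

4.217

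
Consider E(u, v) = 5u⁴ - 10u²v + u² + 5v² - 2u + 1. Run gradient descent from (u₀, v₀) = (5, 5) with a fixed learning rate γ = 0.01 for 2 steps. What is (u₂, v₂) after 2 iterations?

∇E = (20u³ - 20uv + 2u - 2, -10u² + 10v)
(u₁, v₁) = (5, 5) − 0.01·(2008, -200) = (-15.08, 7)
(u₂, v₂) = (-15.08, 7) − 0.01·(-66506.73024, -2204.064) = (649.9873024, 29.04064)

(649.9873024, 29.04064)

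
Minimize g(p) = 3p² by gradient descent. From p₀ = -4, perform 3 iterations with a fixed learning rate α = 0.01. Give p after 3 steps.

g′(p) = 6p
p₁ = -4 − 0.01·(-24) = -3.76
p₂ = -3.76 − 0.01·(-22.56) = -3.5344
p₃ = -3.5344 − 0.01·(-21.2064) = -3.322336

-3.322336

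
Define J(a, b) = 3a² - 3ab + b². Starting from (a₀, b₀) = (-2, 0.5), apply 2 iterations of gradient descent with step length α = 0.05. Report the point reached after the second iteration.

(-0.905, -0.06375)

∇J = (6a - 3b, -3a + 2b)
Step 1: at (-2, 0.5), ∇J = (-13.5, 7) → (-2, 0.5) − 0.05·(-13.5, 7) = (-1.325, 0.15)
Step 2: at (-1.325, 0.15), ∇J = (-8.4, 4.275) → (-1.325, 0.15) − 0.05·(-8.4, 4.275) = (-0.905, -0.06375)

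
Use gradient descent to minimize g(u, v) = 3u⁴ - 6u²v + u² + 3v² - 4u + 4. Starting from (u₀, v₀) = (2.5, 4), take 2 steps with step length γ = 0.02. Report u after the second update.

1.97652872

∇g = (12u³ - 12uv + 2u - 4, -6u² + 6v)
(u₁, v₁) = (2.5, 4) − 0.02·(68.5, -13.5) = (1.13, 4.27)
(u₂, v₂) = (1.13, 4.27) − 0.02·(-42.326436, 17.9586) = (1.97652872, 3.910828)
u = 1.97652872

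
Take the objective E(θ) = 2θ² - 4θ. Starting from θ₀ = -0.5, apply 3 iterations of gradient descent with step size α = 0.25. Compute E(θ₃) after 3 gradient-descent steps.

E′(θ) = 4θ - 4
θ₁ = -0.5 − 0.25·(-6) = 1
θ₂ = 1 − 0.25·0 = 1
θ₃ = 1 − 0.25·0 = 1
E(1) = -2

-2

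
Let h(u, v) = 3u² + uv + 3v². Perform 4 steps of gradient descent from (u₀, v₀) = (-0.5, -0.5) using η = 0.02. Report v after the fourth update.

∇h = (6u + v, u + 6v)
(u₁, v₁) = (-0.5, -0.5) − 0.02·(-3.5, -3.5) = (-0.43, -0.43)
(u₂, v₂) = (-0.43, -0.43) − 0.02·(-3.01, -3.01) = (-0.3698, -0.3698)
(u₃, v₃) = (-0.3698, -0.3698) − 0.02·(-2.5886, -2.5886) = (-0.318028, -0.318028)
(u₄, v₄) = (-0.318028, -0.318028) − 0.02·(-2.226196, -2.226196) = (-0.27350408, -0.27350408)
v = -0.27350408

-0.27350408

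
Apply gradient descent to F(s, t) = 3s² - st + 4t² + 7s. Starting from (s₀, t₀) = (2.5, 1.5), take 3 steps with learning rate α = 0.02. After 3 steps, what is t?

0.993956

∇F = (6s - t + 7, -s + 8t)
(s₁, t₁) = (2.5, 1.5) − 0.02·(20.5, 9.5) = (2.09, 1.31)
(s₂, t₂) = (2.09, 1.31) − 0.02·(18.23, 8.39) = (1.7254, 1.1422)
(s₃, t₃) = (1.7254, 1.1422) − 0.02·(16.2102, 7.4122) = (1.401196, 0.993956)
t = 0.993956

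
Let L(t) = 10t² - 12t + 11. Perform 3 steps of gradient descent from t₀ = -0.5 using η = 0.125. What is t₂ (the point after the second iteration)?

-1.875

L′(t) = 20t - 12
Step 1: L′(-0.5) = -22; t₁ = -0.5 − 0.125·(-22) = 2.25
Step 2: L′(2.25) = 33; t₂ = 2.25 − 0.125·33 = -1.875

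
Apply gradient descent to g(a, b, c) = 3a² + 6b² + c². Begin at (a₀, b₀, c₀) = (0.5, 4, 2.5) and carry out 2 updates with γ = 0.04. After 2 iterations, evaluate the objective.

11.74682368

∇g = (6a, 12b, 2c)
(a₁, b₁, c₁) = (0.5, 4, 2.5) − 0.04·(3, 48, 5) = (0.38, 2.08, 2.3)
(a₂, b₂, c₂) = (0.38, 2.08, 2.3) − 0.04·(2.28, 24.96, 4.6) = (0.2888, 1.0816, 2.116)
g(0.2888, 1.0816, 2.116) = 11.74682368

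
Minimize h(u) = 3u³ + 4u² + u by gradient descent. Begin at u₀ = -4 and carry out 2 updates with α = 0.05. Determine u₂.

h′(u) = 9u² + 8u + 1
u₁ = -4 − 0.05·113 = -9.65
u₂ = -9.65 − 0.05·761.9025 = -47.745125

-47.745125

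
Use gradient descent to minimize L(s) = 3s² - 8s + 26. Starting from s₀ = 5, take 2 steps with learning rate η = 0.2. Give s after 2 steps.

1.48

L′(s) = 6s - 8
s₁ = 5 − 0.2·22 = 0.6
s₂ = 0.6 − 0.2·(-4.4) = 1.48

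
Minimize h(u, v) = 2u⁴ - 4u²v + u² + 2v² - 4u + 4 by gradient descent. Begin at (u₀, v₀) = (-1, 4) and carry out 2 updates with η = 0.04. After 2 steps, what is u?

-1.73150464

∇h = (8u³ - 8uv + 2u - 4, -4u² + 4v)
Step 1: at (-1, 4), ∇h = (18, 12) → (-1, 4) − 0.04·(18, 12) = (-1.72, 3.52)
Step 2: at (-1.72, 3.52), ∇h = (0.287616, 2.2464) → (-1.72, 3.52) − 0.04·(0.287616, 2.2464) = (-1.73150464, 3.430144)
u = -1.73150464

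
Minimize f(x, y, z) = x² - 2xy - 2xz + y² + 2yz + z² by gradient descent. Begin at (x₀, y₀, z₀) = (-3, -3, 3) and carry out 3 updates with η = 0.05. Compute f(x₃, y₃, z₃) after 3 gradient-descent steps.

∇f = (2x - 2y - 2z, -2x + 2y + 2z, -2x + 2y + 2z)
Step 1: at (-3, -3, 3), ∇f = (-6, 6, 6) → (-3, -3, 3) − 0.05·(-6, 6, 6) = (-2.7, -3.3, 2.7)
Step 2: at (-2.7, -3.3, 2.7), ∇f = (-4.2, 4.2, 4.2) → (-2.7, -3.3, 2.7) − 0.05·(-4.2, 4.2, 4.2) = (-2.49, -3.51, 2.49)
Step 3: at (-2.49, -3.51, 2.49), ∇f = (-2.94, 2.94, 2.94) → (-2.49, -3.51, 2.49) − 0.05·(-2.94, 2.94, 2.94) = (-2.343, -3.657, 2.343)
f(-2.343, -3.657, 2.343) = 1.058841

1.058841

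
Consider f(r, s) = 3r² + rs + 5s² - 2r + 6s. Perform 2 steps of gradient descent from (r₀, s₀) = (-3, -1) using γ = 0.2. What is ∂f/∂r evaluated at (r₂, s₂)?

-3.36

∇f = (6r + s - 2, r + 10s + 6)
(r₁, s₁) = (-3, -1) − 0.2·(-21, -7) = (1.2, 0.4)
(r₂, s₂) = (1.2, 0.4) − 0.2·(5.6, 11.2) = (0.08, -1.84)
∂f/∂r at (0.08, -1.84) = -3.36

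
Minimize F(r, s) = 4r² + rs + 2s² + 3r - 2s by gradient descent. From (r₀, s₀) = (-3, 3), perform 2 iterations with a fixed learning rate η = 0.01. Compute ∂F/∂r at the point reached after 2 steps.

∇F = (8r + s + 3, r + 4s - 2)
(r₁, s₁) = (-3, 3) − 0.01·(-18, 7) = (-2.82, 2.93)
(r₂, s₂) = (-2.82, 2.93) − 0.01·(-16.63, 6.9) = (-2.6537, 2.861)
∂F/∂r at (-2.6537, 2.861) = -15.3686

-15.3686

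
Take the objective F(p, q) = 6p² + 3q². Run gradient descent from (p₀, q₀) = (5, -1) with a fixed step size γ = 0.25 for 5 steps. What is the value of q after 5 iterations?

0.03125

∇F = (12p, 6q)
Step 1: at (5, -1), ∇F = (60, -6) → (5, -1) − 0.25·(60, -6) = (-10, 0.5)
Step 2: at (-10, 0.5), ∇F = (-120, 3) → (-10, 0.5) − 0.25·(-120, 3) = (20, -0.25)
Step 3: at (20, -0.25), ∇F = (240, -1.5) → (20, -0.25) − 0.25·(240, -1.5) = (-40, 0.125)
Step 4: at (-40, 0.125), ∇F = (-480, 0.75) → (-40, 0.125) − 0.25·(-480, 0.75) = (80, -0.0625)
Step 5: at (80, -0.0625), ∇F = (960, -0.375) → (80, -0.0625) − 0.25·(960, -0.375) = (-160, 0.03125)
q = 0.03125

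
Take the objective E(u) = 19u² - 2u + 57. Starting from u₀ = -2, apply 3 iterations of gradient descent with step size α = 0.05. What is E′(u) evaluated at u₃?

E′(u) = 38u - 2
u₁ = -2 − 0.05·(-78) = 1.9
u₂ = 1.9 − 0.05·70.2 = -1.61
u₃ = -1.61 − 0.05·(-63.18) = 1.549
E′(u) at (1.549) = 56.862

56.862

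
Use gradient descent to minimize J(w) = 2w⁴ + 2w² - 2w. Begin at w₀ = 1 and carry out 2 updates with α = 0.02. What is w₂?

J′(w) = 8w³ + 4w - 2
w₁ = 1 − 0.02·10 = 0.8
w₂ = 0.8 − 0.02·5.296 = 0.69408

0.69408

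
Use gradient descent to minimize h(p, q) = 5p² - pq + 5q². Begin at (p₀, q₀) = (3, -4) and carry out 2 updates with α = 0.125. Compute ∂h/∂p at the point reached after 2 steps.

∇h = (10p - q, -p + 10q)
(p₁, q₁) = (3, -4) − 0.125·(34, -43) = (-1.25, 1.375)
(p₂, q₂) = (-1.25, 1.375) − 0.125·(-13.875, 15) = (0.484375, -0.5)
∂h/∂p at (0.484375, -0.5) = 5.34375

5.34375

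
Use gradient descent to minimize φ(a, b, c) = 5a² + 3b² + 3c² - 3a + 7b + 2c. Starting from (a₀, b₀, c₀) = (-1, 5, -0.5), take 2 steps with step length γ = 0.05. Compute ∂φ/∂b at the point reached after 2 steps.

∇φ = (10a - 3, 6b + 7, 6c + 2)
Step 1: at (-1, 5, -0.5), ∇φ = (-13, 37, -1) → (-1, 5, -0.5) − 0.05·(-13, 37, -1) = (-0.35, 3.15, -0.45)
Step 2: at (-0.35, 3.15, -0.45), ∇φ = (-6.5, 25.9, -0.7) → (-0.35, 3.15, -0.45) − 0.05·(-6.5, 25.9, -0.7) = (-0.025, 1.855, -0.415)
∂φ/∂b at (-0.025, 1.855, -0.415) = 18.13

18.13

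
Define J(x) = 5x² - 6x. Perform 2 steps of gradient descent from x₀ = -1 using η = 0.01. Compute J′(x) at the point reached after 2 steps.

-12.96

J′(x) = 10x - 6
Step 1: J′(-1) = -16; x₁ = -1 − 0.01·(-16) = -0.84
Step 2: J′(-0.84) = -14.4; x₂ = -0.84 − 0.01·(-14.4) = -0.696
J′(x) at (-0.696) = -12.96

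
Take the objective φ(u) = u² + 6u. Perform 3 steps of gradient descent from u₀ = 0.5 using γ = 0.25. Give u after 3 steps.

φ′(u) = 2u + 6
Step 1: φ′(0.5) = 7; u₁ = 0.5 − 0.25·7 = -1.25
Step 2: φ′(-1.25) = 3.5; u₂ = -1.25 − 0.25·3.5 = -2.125
Step 3: φ′(-2.125) = 1.75; u₃ = -2.125 − 0.25·1.75 = -2.5625

-2.5625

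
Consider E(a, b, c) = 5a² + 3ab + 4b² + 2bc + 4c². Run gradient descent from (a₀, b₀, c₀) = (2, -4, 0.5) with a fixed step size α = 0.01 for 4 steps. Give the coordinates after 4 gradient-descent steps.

∇E = (10a + 3b, 3a + 8b + 2c, 2b + 8c)
Step 1: at (2, -4, 0.5), ∇E = (8, -25, -4) → (2, -4, 0.5) − 0.01·(8, -25, -4) = (1.92, -3.75, 0.54)
Step 2: at (1.92, -3.75, 0.54), ∇E = (7.95, -23.16, -3.18) → (1.92, -3.75, 0.54) − 0.01·(7.95, -23.16, -3.18) = (1.8405, -3.5184, 0.5718)
Step 3: at (1.8405, -3.5184, 0.5718), ∇E = (7.8498, -21.4821, -2.4624) → (1.8405, -3.5184, 0.5718) − 0.01·(7.8498, -21.4821, -2.4624) = (1.762002, -3.303579, 0.596424)
Step 4: at (1.762002, -3.303579, 0.596424), ∇E = (7.709283, -19.949778, -1.835766) → (1.762002, -3.303579, 0.596424) − 0.01·(7.709283, -19.949778, -1.835766) = (1.68490917, -3.10408122, 0.61478166)

(1.68490917, -3.10408122, 0.61478166)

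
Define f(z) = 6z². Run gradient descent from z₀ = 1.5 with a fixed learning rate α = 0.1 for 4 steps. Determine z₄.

0.0024

f′(z) = 12z
Step 1: f′(1.5) = 18; z₁ = 1.5 − 0.1·18 = -0.3
Step 2: f′(-0.3) = -3.6; z₂ = -0.3 − 0.1·(-3.6) = 0.06
Step 3: f′(0.06) = 0.72; z₃ = 0.06 − 0.1·0.72 = -0.012
Step 4: f′(-0.012) = -0.144; z₄ = -0.012 − 0.1·(-0.144) = 0.0024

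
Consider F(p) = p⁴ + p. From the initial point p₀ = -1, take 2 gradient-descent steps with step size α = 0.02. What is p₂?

-0.89355328

F′(p) = 4p³ + 1
Step 1: F′(-1) = -3; p₁ = -1 − 0.02·(-3) = -0.94
Step 2: F′(-0.94) = -2.322336; p₂ = -0.94 − 0.02·(-2.322336) = -0.89355328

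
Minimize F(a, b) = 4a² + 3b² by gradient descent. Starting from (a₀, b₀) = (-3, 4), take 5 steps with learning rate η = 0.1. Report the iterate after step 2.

(-0.12, 0.64)

∇F = (8a, 6b)
Step 1: at (-3, 4), ∇F = (-24, 24) → (-3, 4) − 0.1·(-24, 24) = (-0.6, 1.6)
Step 2: at (-0.6, 1.6), ∇F = (-4.8, 9.6) → (-0.6, 1.6) − 0.1·(-4.8, 9.6) = (-0.12, 0.64)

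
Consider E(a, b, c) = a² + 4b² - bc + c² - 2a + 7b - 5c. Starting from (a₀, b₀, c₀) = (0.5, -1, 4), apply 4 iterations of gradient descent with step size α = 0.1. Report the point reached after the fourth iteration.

∇E = (2a - 2, 8b - c + 7, -b + 2c - 5)
Step 1: at (0.5, -1, 4), ∇E = (-1, -5, 4) → (0.5, -1, 4) − 0.1·(-1, -5, 4) = (0.6, -0.5, 3.6)
Step 2: at (0.6, -0.5, 3.6), ∇E = (-0.8, -0.6, 2.7) → (0.6, -0.5, 3.6) − 0.1·(-0.8, -0.6, 2.7) = (0.68, -0.44, 3.33)
Step 3: at (0.68, -0.44, 3.33), ∇E = (-0.64, 0.15, 2.1) → (0.68, -0.44, 3.33) − 0.1·(-0.64, 0.15, 2.1) = (0.744, -0.455, 3.12)
Step 4: at (0.744, -0.455, 3.12), ∇E = (-0.512, 0.24, 1.695) → (0.744, -0.455, 3.12) − 0.1·(-0.512, 0.24, 1.695) = (0.7952, -0.479, 2.9505)

(0.7952, -0.479, 2.9505)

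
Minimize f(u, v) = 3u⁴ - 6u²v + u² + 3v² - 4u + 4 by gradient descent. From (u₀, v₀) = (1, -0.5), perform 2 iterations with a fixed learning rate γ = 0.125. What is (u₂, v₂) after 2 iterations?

(0.3125, 0.90625)

∇f = (12u³ - 12uv + 2u - 4, -6u² + 6v)
(u₁, v₁) = (1, -0.5) − 0.125·(16, -9) = (-1, 0.625)
(u₂, v₂) = (-1, 0.625) − 0.125·(-10.5, -2.25) = (0.3125, 0.90625)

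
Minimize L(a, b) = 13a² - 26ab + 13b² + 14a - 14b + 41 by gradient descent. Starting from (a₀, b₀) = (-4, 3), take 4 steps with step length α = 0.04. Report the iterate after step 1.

∇L = (26a - 26b + 14, -26a + 26b - 14)
Step 1: at (-4, 3), ∇L = (-168, 168) → (-4, 3) − 0.04·(-168, 168) = (2.72, -3.72)

(2.72, -3.72)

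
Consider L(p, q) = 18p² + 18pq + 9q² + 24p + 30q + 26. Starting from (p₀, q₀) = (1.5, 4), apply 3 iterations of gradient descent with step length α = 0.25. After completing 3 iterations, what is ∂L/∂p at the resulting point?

-208303.5

∇L = (36p + 18q + 24, 18p + 18q + 30)
Step 1: at (1.5, 4), ∇L = (150, 129) → (1.5, 4) − 0.25·(150, 129) = (-36, -28.25)
Step 2: at (-36, -28.25), ∇L = (-1780.5, -1126.5) → (-36, -28.25) − 0.25·(-1780.5, -1126.5) = (409.125, 253.375)
Step 3: at (409.125, 253.375), ∇L = (19313.25, 11955) → (409.125, 253.375) − 0.25·(19313.25, 11955) = (-4419.1875, -2735.375)
∂L/∂p at (-4419.1875, -2735.375) = -208303.5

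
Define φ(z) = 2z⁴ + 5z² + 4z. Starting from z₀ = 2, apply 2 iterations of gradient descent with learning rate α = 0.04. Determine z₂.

0.05177856

φ′(z) = 8z³ + 10z + 4
Step 1: φ′(2) = 88; z₁ = 2 − 0.04·88 = -1.52
Step 2: φ′(-1.52) = -39.294464; z₂ = -1.52 − 0.04·(-39.294464) = 0.05177856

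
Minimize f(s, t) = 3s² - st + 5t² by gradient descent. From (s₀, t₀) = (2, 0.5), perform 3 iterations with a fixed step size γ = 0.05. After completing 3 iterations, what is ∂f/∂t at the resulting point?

1.0159375

∇f = (6s - t, -s + 10t)
(s₁, t₁) = (2, 0.5) − 0.05·(11.5, 3) = (1.425, 0.35)
(s₂, t₂) = (1.425, 0.35) − 0.05·(8.2, 2.075) = (1.015, 0.24625)
(s₃, t₃) = (1.015, 0.24625) − 0.05·(5.84375, 1.4475) = (0.7228125, 0.173875)
∂f/∂t at (0.7228125, 0.173875) = 1.0159375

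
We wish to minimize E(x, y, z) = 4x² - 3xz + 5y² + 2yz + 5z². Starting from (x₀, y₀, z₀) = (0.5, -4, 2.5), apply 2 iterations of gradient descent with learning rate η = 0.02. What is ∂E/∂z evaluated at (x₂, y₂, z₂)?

11.8962

∇E = (8x - 3z, 10y + 2z, -3x + 2y + 10z)
Step 1: at (0.5, -4, 2.5), ∇E = (-3.5, -35, 15.5) → (0.5, -4, 2.5) − 0.02·(-3.5, -35, 15.5) = (0.57, -3.3, 2.19)
Step 2: at (0.57, -3.3, 2.19), ∇E = (-2.01, -28.62, 13.59) → (0.57, -3.3, 2.19) − 0.02·(-2.01, -28.62, 13.59) = (0.6102, -2.7276, 1.9182)
∂E/∂z at (0.6102, -2.7276, 1.9182) = 11.8962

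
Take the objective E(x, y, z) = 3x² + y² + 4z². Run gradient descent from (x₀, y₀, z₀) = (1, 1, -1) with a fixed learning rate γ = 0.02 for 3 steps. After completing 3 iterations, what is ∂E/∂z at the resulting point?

-4.741632

∇E = (6x, 2y, 8z)
(x₁, y₁, z₁) = (1, 1, -1) − 0.02·(6, 2, -8) = (0.88, 0.96, -0.84)
(x₂, y₂, z₂) = (0.88, 0.96, -0.84) − 0.02·(5.28, 1.92, -6.72) = (0.7744, 0.9216, -0.7056)
(x₃, y₃, z₃) = (0.7744, 0.9216, -0.7056) − 0.02·(4.6464, 1.8432, -5.6448) = (0.681472, 0.884736, -0.592704)
∂E/∂z at (0.681472, 0.884736, -0.592704) = -4.741632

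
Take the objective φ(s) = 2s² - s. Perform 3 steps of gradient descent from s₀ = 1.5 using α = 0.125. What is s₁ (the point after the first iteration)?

0.875

φ′(s) = 4s - 1
s₁ = 1.5 − 0.125·5 = 0.875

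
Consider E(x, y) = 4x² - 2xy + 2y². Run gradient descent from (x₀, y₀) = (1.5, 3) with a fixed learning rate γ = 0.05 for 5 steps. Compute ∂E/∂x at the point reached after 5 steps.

1.81809

∇E = (8x - 2y, -2x + 4y)
Step 1: at (1.5, 3), ∇E = (6, 9) → (1.5, 3) − 0.05·(6, 9) = (1.2, 2.55)
Step 2: at (1.2, 2.55), ∇E = (4.5, 7.8) → (1.2, 2.55) − 0.05·(4.5, 7.8) = (0.975, 2.16)
Step 3: at (0.975, 2.16), ∇E = (3.48, 6.69) → (0.975, 2.16) − 0.05·(3.48, 6.69) = (0.801, 1.8255)
Step 4: at (0.801, 1.8255), ∇E = (2.757, 5.7) → (0.801, 1.8255) − 0.05·(2.757, 5.7) = (0.66315, 1.5405)
Step 5: at (0.66315, 1.5405), ∇E = (2.2242, 4.8357) → (0.66315, 1.5405) − 0.05·(2.2242, 4.8357) = (0.55194, 1.298715)
∂E/∂x at (0.55194, 1.298715) = 1.81809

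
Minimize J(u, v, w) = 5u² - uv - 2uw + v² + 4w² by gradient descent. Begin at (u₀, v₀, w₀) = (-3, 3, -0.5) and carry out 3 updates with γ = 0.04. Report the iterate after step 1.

(-1.72, 2.64, -0.58)

∇J = (10u - v - 2w, -u + 2v, -2u + 8w)
(u₁, v₁, w₁) = (-3, 3, -0.5) − 0.04·(-32, 9, 2) = (-1.72, 2.64, -0.58)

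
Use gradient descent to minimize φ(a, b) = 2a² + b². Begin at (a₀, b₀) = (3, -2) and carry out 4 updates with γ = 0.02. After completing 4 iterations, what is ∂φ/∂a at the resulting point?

∇φ = (4a, 2b)
Step 1: at (3, -2), ∇φ = (12, -4) → (3, -2) − 0.02·(12, -4) = (2.76, -1.92)
Step 2: at (2.76, -1.92), ∇φ = (11.04, -3.84) → (2.76, -1.92) − 0.02·(11.04, -3.84) = (2.5392, -1.8432)
Step 3: at (2.5392, -1.8432), ∇φ = (10.1568, -3.6864) → (2.5392, -1.8432) − 0.02·(10.1568, -3.6864) = (2.336064, -1.769472)
Step 4: at (2.336064, -1.769472), ∇φ = (9.344256, -3.538944) → (2.336064, -1.769472) − 0.02·(9.344256, -3.538944) = (2.14917888, -1.69869312)
∂φ/∂a at (2.14917888, -1.69869312) = 8.59671552

8.59671552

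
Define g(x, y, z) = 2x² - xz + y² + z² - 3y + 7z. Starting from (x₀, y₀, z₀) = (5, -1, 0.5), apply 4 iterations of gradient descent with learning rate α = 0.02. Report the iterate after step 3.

∇g = (4x - z, 2y - 3, -x + 2z + 7)
(x₁, y₁, z₁) = (5, -1, 0.5) − 0.02·(19.5, -5, 3) = (4.61, -0.9, 0.44)
(x₂, y₂, z₂) = (4.61, -0.9, 0.44) − 0.02·(18, -4.8, 3.27) = (4.25, -0.804, 0.3746)
(x₃, y₃, z₃) = (4.25, -0.804, 0.3746) − 0.02·(16.6254, -4.608, 3.4992) = (3.917492, -0.71184, 0.304616)

(3.917492, -0.71184, 0.304616)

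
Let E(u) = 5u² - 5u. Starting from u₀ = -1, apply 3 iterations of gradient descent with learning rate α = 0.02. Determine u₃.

E′(u) = 10u - 5
u₁ = -1 − 0.02·(-15) = -0.7
u₂ = -0.7 − 0.02·(-12) = -0.46
u₃ = -0.46 − 0.02·(-9.6) = -0.268

-0.268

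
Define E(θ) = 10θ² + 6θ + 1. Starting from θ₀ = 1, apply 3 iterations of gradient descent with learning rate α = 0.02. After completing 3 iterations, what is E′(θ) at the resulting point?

5.616

E′(θ) = 20θ + 6
Step 1: E′(1) = 26; θ₁ = 1 − 0.02·26 = 0.48
Step 2: E′(0.48) = 15.6; θ₂ = 0.48 − 0.02·15.6 = 0.168
Step 3: E′(0.168) = 9.36; θ₃ = 0.168 − 0.02·9.36 = -0.0192
E′(θ) at (-0.0192) = 5.616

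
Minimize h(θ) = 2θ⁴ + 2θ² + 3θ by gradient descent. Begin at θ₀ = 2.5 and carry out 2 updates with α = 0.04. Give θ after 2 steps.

6.15715456

h′(θ) = 8θ³ + 4θ + 3
θ₁ = 2.5 − 0.04·138 = -3.02
θ₂ = -3.02 − 0.04·(-229.428864) = 6.15715456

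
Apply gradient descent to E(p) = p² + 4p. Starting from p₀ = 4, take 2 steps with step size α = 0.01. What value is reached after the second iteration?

3.7624

E′(p) = 2p + 4
p₁ = 4 − 0.01·12 = 3.88
p₂ = 3.88 − 0.01·11.76 = 3.7624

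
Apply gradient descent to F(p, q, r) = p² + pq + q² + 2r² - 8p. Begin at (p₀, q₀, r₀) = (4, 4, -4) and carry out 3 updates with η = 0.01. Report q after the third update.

3.648324

∇F = (2p + q - 8, p + 2q, 4r)
Step 1: at (4, 4, -4), ∇F = (4, 12, -16) → (4, 4, -4) − 0.01·(4, 12, -16) = (3.96, 3.88, -3.84)
Step 2: at (3.96, 3.88, -3.84), ∇F = (3.8, 11.72, -15.36) → (3.96, 3.88, -3.84) − 0.01·(3.8, 11.72, -15.36) = (3.922, 3.7628, -3.6864)
Step 3: at (3.922, 3.7628, -3.6864), ∇F = (3.6068, 11.4476, -14.7456) → (3.922, 3.7628, -3.6864) − 0.01·(3.6068, 11.4476, -14.7456) = (3.885932, 3.648324, -3.538944)
q = 3.648324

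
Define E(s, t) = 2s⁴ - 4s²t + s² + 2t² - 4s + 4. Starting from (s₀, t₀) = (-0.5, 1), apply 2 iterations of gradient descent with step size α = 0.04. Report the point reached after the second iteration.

∇E = (8s³ - 8st + 2s - 4, -4s² + 4t)
Step 1: at (-0.5, 1), ∇E = (-2, 3) → (-0.5, 1) − 0.04·(-2, 3) = (-0.42, 0.88)
Step 2: at (-0.42, 0.88), ∇E = (-2.475904, 2.8144) → (-0.42, 0.88) − 0.04·(-2.475904, 2.8144) = (-0.32096384, 0.767424)

(-0.32096384, 0.767424)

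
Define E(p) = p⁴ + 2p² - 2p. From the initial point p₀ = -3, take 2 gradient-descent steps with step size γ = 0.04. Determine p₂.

E′(p) = 4p³ + 4p - 2
Step 1: E′(-3) = -122; p₁ = -3 − 0.04·(-122) = 1.88
Step 2: E′(1.88) = 32.098688; p₂ = 1.88 − 0.04·32.098688 = 0.59605248

0.59605248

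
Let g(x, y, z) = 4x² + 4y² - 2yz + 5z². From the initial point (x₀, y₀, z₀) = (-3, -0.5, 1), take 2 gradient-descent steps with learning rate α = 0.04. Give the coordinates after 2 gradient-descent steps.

∇g = (8x, 8y - 2z, -2y + 10z)
(x₁, y₁, z₁) = (-3, -0.5, 1) − 0.04·(-24, -6, 11) = (-2.04, -0.26, 0.56)
(x₂, y₂, z₂) = (-2.04, -0.26, 0.56) − 0.04·(-16.32, -3.2, 6.12) = (-1.3872, -0.132, 0.3152)

(-1.3872, -0.132, 0.3152)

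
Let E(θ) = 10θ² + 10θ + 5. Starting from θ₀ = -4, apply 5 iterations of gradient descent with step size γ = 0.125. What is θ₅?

26.078125

E′(θ) = 20θ + 10
Step 1: E′(-4) = -70; θ₁ = -4 − 0.125·(-70) = 4.75
Step 2: E′(4.75) = 105; θ₂ = 4.75 − 0.125·105 = -8.375
Step 3: E′(-8.375) = -157.5; θ₃ = -8.375 − 0.125·(-157.5) = 11.3125
Step 4: E′(11.3125) = 236.25; θ₄ = 11.3125 − 0.125·236.25 = -18.21875
Step 5: E′(-18.21875) = -354.375; θ₅ = -18.21875 − 0.125·(-354.375) = 26.078125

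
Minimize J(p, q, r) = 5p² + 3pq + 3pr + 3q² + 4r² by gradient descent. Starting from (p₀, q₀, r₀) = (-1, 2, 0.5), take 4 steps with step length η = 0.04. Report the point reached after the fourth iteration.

∇J = (10p + 3q + 3r, 3p + 6q, 3p + 8r)
Step 1: at (-1, 2, 0.5), ∇J = (-2.5, 9, 1) → (-1, 2, 0.5) − 0.04·(-2.5, 9, 1) = (-0.9, 1.64, 0.46)
Step 2: at (-0.9, 1.64, 0.46), ∇J = (-2.7, 7.14, 0.98) → (-0.9, 1.64, 0.46) − 0.04·(-2.7, 7.14, 0.98) = (-0.792, 1.3544, 0.4208)
Step 3: at (-0.792, 1.3544, 0.4208), ∇J = (-2.5944, 5.7504, 0.9904) → (-0.792, 1.3544, 0.4208) − 0.04·(-2.5944, 5.7504, 0.9904) = (-0.688224, 1.124384, 0.381184)
Step 4: at (-0.688224, 1.124384, 0.381184), ∇J = (-2.365536, 4.681632, 0.9848) → (-0.688224, 1.124384, 0.381184) − 0.04·(-2.365536, 4.681632, 0.9848) = (-0.59360256, 0.93711872, 0.341792)

(-0.59360256, 0.93711872, 0.341792)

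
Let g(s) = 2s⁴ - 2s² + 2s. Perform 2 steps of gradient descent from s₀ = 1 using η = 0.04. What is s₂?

0.66112768

g′(s) = 8s³ - 4s + 2
s₁ = 1 − 0.04·6 = 0.76
s₂ = 0.76 − 0.04·2.471808 = 0.66112768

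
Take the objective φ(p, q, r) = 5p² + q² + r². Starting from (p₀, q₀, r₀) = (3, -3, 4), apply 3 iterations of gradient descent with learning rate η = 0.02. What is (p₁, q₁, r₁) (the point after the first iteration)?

(2.4, -2.88, 3.84)

∇φ = (10p, 2q, 2r)
Step 1: at (3, -3, 4), ∇φ = (30, -6, 8) → (3, -3, 4) − 0.02·(30, -6, 8) = (2.4, -2.88, 3.84)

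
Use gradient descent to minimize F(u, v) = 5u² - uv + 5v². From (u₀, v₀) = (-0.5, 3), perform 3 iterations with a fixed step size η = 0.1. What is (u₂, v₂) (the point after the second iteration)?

(-0.005, 0.03)

∇F = (10u - v, -u + 10v)
Step 1: at (-0.5, 3), ∇F = (-8, 30.5) → (-0.5, 3) − 0.1·(-8, 30.5) = (0.3, -0.05)
Step 2: at (0.3, -0.05), ∇F = (3.05, -0.8) → (0.3, -0.05) − 0.1·(3.05, -0.8) = (-0.005, 0.03)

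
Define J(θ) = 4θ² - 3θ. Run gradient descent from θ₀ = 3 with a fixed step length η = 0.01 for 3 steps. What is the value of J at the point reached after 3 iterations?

16.150159724544

J′(θ) = 8θ - 3
Step 1: J′(3) = 21; θ₁ = 3 − 0.01·21 = 2.79
Step 2: J′(2.79) = 19.32; θ₂ = 2.79 − 0.01·19.32 = 2.5968
Step 3: J′(2.5968) = 17.7744; θ₃ = 2.5968 − 0.01·17.7744 = 2.419056
J(2.419056) = 16.150159724544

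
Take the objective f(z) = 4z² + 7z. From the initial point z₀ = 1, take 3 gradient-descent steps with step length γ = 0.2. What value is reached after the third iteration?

f′(z) = 8z + 7
Step 1: f′(1) = 15; z₁ = 1 − 0.2·15 = -2
Step 2: f′(-2) = -9; z₂ = -2 − 0.2·(-9) = -0.2
Step 3: f′(-0.2) = 5.4; z₃ = -0.2 − 0.2·5.4 = -1.28

-1.28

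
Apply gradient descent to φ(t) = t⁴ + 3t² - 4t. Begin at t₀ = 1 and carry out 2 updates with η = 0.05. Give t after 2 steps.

0.6214

φ′(t) = 4t³ + 6t - 4
t₁ = 1 − 0.05·6 = 0.7
t₂ = 0.7 − 0.05·1.572 = 0.6214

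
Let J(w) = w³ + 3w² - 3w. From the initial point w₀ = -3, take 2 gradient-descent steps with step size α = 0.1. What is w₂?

-5.028

J′(w) = 3w² + 6w - 3
Step 1: J′(-3) = 6; w₁ = -3 − 0.1·6 = -3.6
Step 2: J′(-3.6) = 14.28; w₂ = -3.6 − 0.1·14.28 = -5.028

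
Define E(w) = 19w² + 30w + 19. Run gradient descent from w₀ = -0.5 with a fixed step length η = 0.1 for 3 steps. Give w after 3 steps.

-7.144

E′(w) = 38w + 30
w₁ = -0.5 − 0.1·11 = -1.6
w₂ = -1.6 − 0.1·(-30.8) = 1.48
w₃ = 1.48 − 0.1·86.24 = -7.144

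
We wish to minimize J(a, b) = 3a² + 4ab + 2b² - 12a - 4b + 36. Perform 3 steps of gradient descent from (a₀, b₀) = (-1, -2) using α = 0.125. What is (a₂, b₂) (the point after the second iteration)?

(2.0625, -0.625)

∇J = (6a + 4b - 12, 4a + 4b - 4)
Step 1: at (-1, -2), ∇J = (-26, -16) → (-1, -2) − 0.125·(-26, -16) = (2.25, 0)
Step 2: at (2.25, 0), ∇J = (1.5, 5) → (2.25, 0) − 0.125·(1.5, 5) = (2.0625, -0.625)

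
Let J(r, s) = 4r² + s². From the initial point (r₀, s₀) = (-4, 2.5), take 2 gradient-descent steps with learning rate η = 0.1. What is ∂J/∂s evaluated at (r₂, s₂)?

3.2

∇J = (8r, 2s)
(r₁, s₁) = (-4, 2.5) − 0.1·(-32, 5) = (-0.8, 2)
(r₂, s₂) = (-0.8, 2) − 0.1·(-6.4, 4) = (-0.16, 1.6)
∂J/∂s at (-0.16, 1.6) = 3.2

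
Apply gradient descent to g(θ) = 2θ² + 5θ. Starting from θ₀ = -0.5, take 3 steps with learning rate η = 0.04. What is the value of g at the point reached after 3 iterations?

g′(θ) = 4θ + 5
Step 1: g′(-0.5) = 3; θ₁ = -0.5 − 0.04·3 = -0.62
Step 2: g′(-0.62) = 2.52; θ₂ = -0.62 − 0.04·2.52 = -0.7208
Step 3: g′(-0.7208) = 2.1168; θ₃ = -0.7208 − 0.04·2.1168 = -0.805472
g(-0.805472) = -2.729789714432

-2.729789714432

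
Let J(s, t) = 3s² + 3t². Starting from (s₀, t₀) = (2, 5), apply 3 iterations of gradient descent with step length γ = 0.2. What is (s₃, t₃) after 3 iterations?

(-0.016, -0.04)

∇J = (6s, 6t)
(s₁, t₁) = (2, 5) − 0.2·(12, 30) = (-0.4, -1)
(s₂, t₂) = (-0.4, -1) − 0.2·(-2.4, -6) = (0.08, 0.2)
(s₃, t₃) = (0.08, 0.2) − 0.2·(0.48, 1.2) = (-0.016, -0.04)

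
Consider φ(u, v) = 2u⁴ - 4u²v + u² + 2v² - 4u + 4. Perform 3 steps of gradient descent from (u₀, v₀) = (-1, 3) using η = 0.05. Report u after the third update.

-1.3941376

∇φ = (8u³ - 8uv + 2u - 4, -4u² + 4v)
Step 1: at (-1, 3), ∇φ = (10, 8) → (-1, 3) − 0.05·(10, 8) = (-1.5, 2.6)
Step 2: at (-1.5, 2.6), ∇φ = (-2.8, 1.4) → (-1.5, 2.6) − 0.05·(-2.8, 1.4) = (-1.36, 2.53)
Step 3: at (-1.36, 2.53), ∇φ = (0.682752, 2.7216) → (-1.36, 2.53) − 0.05·(0.682752, 2.7216) = (-1.3941376, 2.39392)
u = -1.3941376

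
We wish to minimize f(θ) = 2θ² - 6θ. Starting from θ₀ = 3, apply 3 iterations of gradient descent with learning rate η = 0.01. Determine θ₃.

2.827104

f′(θ) = 4θ - 6
Step 1: f′(3) = 6; θ₁ = 3 − 0.01·6 = 2.94
Step 2: f′(2.94) = 5.76; θ₂ = 2.94 − 0.01·5.76 = 2.8824
Step 3: f′(2.8824) = 5.5296; θ₃ = 2.8824 − 0.01·5.5296 = 2.827104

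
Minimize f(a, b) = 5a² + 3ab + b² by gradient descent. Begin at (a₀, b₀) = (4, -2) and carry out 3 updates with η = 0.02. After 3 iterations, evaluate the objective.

16.81518994304

∇f = (10a + 3b, 3a + 2b)
(a₁, b₁) = (4, -2) − 0.02·(34, 8) = (3.32, -2.16)
(a₂, b₂) = (3.32, -2.16) − 0.02·(26.72, 5.64) = (2.7856, -2.2728)
(a₃, b₃) = (2.7856, -2.2728) − 0.02·(21.0376, 3.8112) = (2.364848, -2.349024)
f(2.364848, -2.349024) = 16.81518994304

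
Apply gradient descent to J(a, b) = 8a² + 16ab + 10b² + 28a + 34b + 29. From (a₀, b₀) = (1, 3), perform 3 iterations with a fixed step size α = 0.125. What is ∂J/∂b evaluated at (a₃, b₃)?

∇J = (16a + 16b + 28, 16a + 20b + 34)
(a₁, b₁) = (1, 3) − 0.125·(92, 110) = (-10.5, -10.75)
(a₂, b₂) = (-10.5, -10.75) − 0.125·(-312, -349) = (28.5, 32.875)
(a₃, b₃) = (28.5, 32.875) − 0.125·(1010, 1147.5) = (-97.75, -110.5625)
∂J/∂b at (-97.75, -110.5625) = -3741.25

-3741.25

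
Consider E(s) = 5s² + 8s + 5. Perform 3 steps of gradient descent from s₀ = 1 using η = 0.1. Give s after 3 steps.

-0.8

E′(s) = 10s + 8
s₁ = 1 − 0.1·18 = -0.8
s₂ = -0.8 − 0.1·0 = -0.8
s₃ = -0.8 − 0.1·0 = -0.8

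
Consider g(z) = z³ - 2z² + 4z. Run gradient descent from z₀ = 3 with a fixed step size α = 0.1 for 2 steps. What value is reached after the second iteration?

g′(z) = 3z² - 4z + 4
z₁ = 3 − 0.1·19 = 1.1
z₂ = 1.1 − 0.1·3.23 = 0.777

0.777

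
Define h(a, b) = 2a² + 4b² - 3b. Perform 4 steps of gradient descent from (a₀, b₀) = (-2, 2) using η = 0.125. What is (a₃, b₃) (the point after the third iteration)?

(-0.25, 0.375)

∇h = (4a, 8b - 3)
(a₁, b₁) = (-2, 2) − 0.125·(-8, 13) = (-1, 0.375)
(a₂, b₂) = (-1, 0.375) − 0.125·(-4, 0) = (-0.5, 0.375)
(a₃, b₃) = (-0.5, 0.375) − 0.125·(-2, 0) = (-0.25, 0.375)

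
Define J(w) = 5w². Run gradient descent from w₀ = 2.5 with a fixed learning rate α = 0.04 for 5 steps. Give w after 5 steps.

J′(w) = 10w
Step 1: J′(2.5) = 25; w₁ = 2.5 − 0.04·25 = 1.5
Step 2: J′(1.5) = 15; w₂ = 1.5 − 0.04·15 = 0.9
Step 3: J′(0.9) = 9; w₃ = 0.9 − 0.04·9 = 0.54
Step 4: J′(0.54) = 5.4; w₄ = 0.54 − 0.04·5.4 = 0.324
Step 5: J′(0.324) = 3.24; w₅ = 0.324 − 0.04·3.24 = 0.1944

0.1944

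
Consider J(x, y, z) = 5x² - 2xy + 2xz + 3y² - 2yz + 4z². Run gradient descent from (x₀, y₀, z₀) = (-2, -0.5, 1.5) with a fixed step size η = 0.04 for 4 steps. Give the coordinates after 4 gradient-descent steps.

∇J = (10x - 2y + 2z, -2x + 6y - 2z, 2x - 2y + 8z)
(x₁, y₁, z₁) = (-2, -0.5, 1.5) − 0.04·(-16, -2, 9) = (-1.36, -0.42, 1.14)
(x₂, y₂, z₂) = (-1.36, -0.42, 1.14) − 0.04·(-10.48, -2.08, 7.24) = (-0.9408, -0.3368, 0.8504)
(x₃, y₃, z₃) = (-0.9408, -0.3368, 0.8504) − 0.04·(-7.0336, -1.84, 5.5952) = (-0.659456, -0.2632, 0.626592)
(x₄, y₄, z₄) = (-0.659456, -0.2632, 0.626592) − 0.04·(-4.814976, -1.513472, 4.220224) = (-0.46685696, -0.20266112, 0.45778304)

(-0.46685696, -0.20266112, 0.45778304)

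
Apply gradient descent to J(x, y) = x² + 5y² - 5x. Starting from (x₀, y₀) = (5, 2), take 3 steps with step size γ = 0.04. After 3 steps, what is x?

∇J = (2x - 5, 10y)
(x₁, y₁) = (5, 2) − 0.04·(5, 20) = (4.8, 1.2)
(x₂, y₂) = (4.8, 1.2) − 0.04·(4.6, 12) = (4.616, 0.72)
(x₃, y₃) = (4.616, 0.72) − 0.04·(4.232, 7.2) = (4.44672, 0.432)
x = 4.44672

4.44672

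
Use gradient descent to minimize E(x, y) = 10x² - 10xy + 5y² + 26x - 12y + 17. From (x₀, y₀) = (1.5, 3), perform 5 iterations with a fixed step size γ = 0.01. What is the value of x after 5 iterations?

0.583879

∇E = (20x - 10y + 26, -10x + 10y - 12)
(x₁, y₁) = (1.5, 3) − 0.01·(26, 3) = (1.24, 2.97)
(x₂, y₂) = (1.24, 2.97) − 0.01·(21.1, 5.3) = (1.029, 2.917)
(x₃, y₃) = (1.029, 2.917) − 0.01·(17.41, 6.88) = (0.8549, 2.8482)
(x₄, y₄) = (0.8549, 2.8482) − 0.01·(14.616, 7.933) = (0.70874, 2.76887)
(x₅, y₅) = (0.70874, 2.76887) − 0.01·(12.4861, 8.6013) = (0.583879, 2.682857)
x = 0.583879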